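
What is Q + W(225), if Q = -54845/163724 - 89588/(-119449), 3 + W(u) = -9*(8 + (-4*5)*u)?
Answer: 71871493045237/1777878916 ≈ 40425.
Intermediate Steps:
W(u) = -75 + 180*u (W(u) = -3 - 9*(8 + (-4*5)*u) = -3 - 9*(8 - 20*u) = -3 + (-72 + 180*u) = -75 + 180*u)
Q = 737865937/1777878916 (Q = -54845*1/163724 - 89588*(-1/119449) = -54845/163724 + 89588/119449 = 737865937/1777878916 ≈ 0.41503)
Q + W(225) = 737865937/1777878916 + (-75 + 180*225) = 737865937/1777878916 + (-75 + 40500) = 737865937/1777878916 + 40425 = 71871493045237/1777878916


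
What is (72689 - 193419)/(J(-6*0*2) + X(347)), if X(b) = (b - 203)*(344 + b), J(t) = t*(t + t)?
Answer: -60365/49752 ≈ -1.2133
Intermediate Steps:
J(t) = 2*t**2 (J(t) = t*(2*t) = 2*t**2)
X(b) = (-203 + b)*(344 + b)
(72689 - 193419)/(J(-6*0*2) + X(347)) = (72689 - 193419)/(2*(-6*0*2)**2 + (-69832 + 347**2 + 141*347)) = -120730/(2*(0*2)**2 + (-69832 + 120409 + 48927)) = -120730/(2*0**2 + 99504) = -120730/(2*0 + 99504) = -120730/(0 + 99504) = -120730/99504 = -120730*1/99504 = -60365/49752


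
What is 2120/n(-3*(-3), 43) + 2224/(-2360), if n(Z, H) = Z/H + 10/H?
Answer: 26886918/5605 ≈ 4797.0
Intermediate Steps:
n(Z, H) = 10/H + Z/H
2120/n(-3*(-3), 43) + 2224/(-2360) = 2120/(((10 - 3*(-3))/43)) + 2224/(-2360) = 2120/(((10 + 9)/43)) + 2224*(-1/2360) = 2120/(((1/43)*19)) - 278/295 = 2120/(19/43) - 278/295 = 2120*(43/19) - 278/295 = 91160/19 - 278/295 = 26886918/5605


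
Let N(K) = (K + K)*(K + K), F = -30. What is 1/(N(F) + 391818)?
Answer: 1/395418 ≈ 2.5290e-6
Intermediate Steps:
N(K) = 4*K² (N(K) = (2*K)*(2*K) = 4*K²)
1/(N(F) + 391818) = 1/(4*(-30)² + 391818) = 1/(4*900 + 391818) = 1/(3600 + 391818) = 1/395418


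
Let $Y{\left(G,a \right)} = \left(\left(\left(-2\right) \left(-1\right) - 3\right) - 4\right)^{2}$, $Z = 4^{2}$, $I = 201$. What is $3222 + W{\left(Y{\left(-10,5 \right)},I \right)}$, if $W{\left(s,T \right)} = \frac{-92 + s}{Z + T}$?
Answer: $\frac{699107}{217} \approx 3221.7$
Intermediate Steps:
$Z = 16$
$Y{\left(G,a \right)} = 25$ ($Y{\left(G,a \right)} = \left(\left(2 - 3\right) - 4\right)^{2} = \left(-1 - 4\right)^{2} = \left(-5\right)^{2} = 25$)
$W{\left(s,T \right)} = \frac{-92 + s}{16 + T}$
$3222 + W{\left(Y{\left(-10,5 \right)},I \right)} = 3222 + \frac{-92 + 25}{16 + 201} = 3222 + \frac{1}{217} \left(-67\right) = 3222 - \frac{67}{217} = \frac{699107}{217}$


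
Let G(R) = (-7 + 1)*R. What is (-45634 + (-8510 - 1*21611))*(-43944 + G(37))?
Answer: 3345795330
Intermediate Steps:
G(R) = -6*R
(-45634 + (-8510 - 1*21611))*(-43944 + G(37)) = (-45634 + (-8510 - 1*21611))*(-43944 - 6*37) = (-45634 + (-8510 - 21611))*(-43944 - 222) = (-45634 - 30121)*(-44166) = -75755*(-44166) = 3345795330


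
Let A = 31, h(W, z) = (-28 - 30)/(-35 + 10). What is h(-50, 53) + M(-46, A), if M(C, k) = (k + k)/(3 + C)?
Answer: 944/1075 ≈ 0.87814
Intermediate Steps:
h(W, z) = 58/25 (h(W, z) = -58/(-25) = -58*(-1/25) = 58/25)
M(C, k) = 2*k/(3 + C) (M(C, k) = (2*k)/(3 + C) = 2*k/(3 + C))
h(-50, 53) + M(-46, A) = 58/25 + 2*31/(3 - 46) = 58/25 + 2*31/(-43) = 58/25 + 2*31*(-1/43) = 58/25 - 62/43 = 944/1075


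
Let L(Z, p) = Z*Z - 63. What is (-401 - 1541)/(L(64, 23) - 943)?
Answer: -971/1545 ≈ -0.62848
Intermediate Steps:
L(Z, p) = -63 + Z**2 (L(Z, p) = Z**2 - 63 = -63 + Z**2)
(-401 - 1541)/(L(64, 23) - 943) = (-401 - 1541)/((-63 + 64**2) - 943) = -1942/((-63 + 4096) - 943) = -1942/(4033 - 943) = -1942/3090 = -1942*1/3090 = -971/1545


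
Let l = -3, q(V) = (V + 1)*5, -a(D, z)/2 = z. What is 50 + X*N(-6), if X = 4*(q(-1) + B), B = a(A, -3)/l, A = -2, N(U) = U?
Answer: 98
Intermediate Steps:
a(D, z) = -2*z
q(V) = 5 + 5*V (q(V) = (1 + V)*5 = 5 + 5*V)
B = -2 (B = -2*(-3)/(-3) = 6*(-⅓) = -2)
X = -8 (X = 4*((5 + 5*(-1)) - 2) = 4*((5 - 5) - 2) = 4*(0 - 2) = 4*(-2) = -8)
50 + X*N(-6) = 50 - 8*(-6) = 50 + 48 = 98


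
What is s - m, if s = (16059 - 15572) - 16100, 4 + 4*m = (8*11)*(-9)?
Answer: -15414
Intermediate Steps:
m = -199 (m = -1 + ((8*11)*(-9))/4 = -1 + (88*(-9))/4 = -1 + (1/4)*(-792) = -1 - 198 = -199)
s = -15613 (s = 487 - 16100 = -15613)
s - m = -15613 - 1*(-199) = -15613 + 199 = -15414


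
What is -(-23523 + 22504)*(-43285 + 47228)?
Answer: 4017917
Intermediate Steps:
-(-23523 + 22504)*(-43285 + 47228) = -(-1019)*3943 = -1*(-4017917) = 4017917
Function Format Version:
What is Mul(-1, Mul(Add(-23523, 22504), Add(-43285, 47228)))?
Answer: 4017917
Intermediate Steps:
Mul(-1, Mul(Add(-23523, 22504), Add(-43285, 47228))) = Mul(-1, Mul(-1019, 3943)) = Mul(-1, -4017917) = 4017917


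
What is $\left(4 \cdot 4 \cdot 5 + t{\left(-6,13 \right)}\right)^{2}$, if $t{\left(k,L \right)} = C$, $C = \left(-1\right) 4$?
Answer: $5776$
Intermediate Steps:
$C = -4$
$t{\left(k,L \right)} = -4$
$\left(4 \cdot 4 \cdot 5 + t{\left(-6,13 \right)}\right)^{2} = \left(4 \cdot 4 \cdot 5 - 4\right)^{2} = \left(16 \cdot 5 - 4\right)^{2} = \left(80 - 4\right)^{2} = 76^{2} = 5776$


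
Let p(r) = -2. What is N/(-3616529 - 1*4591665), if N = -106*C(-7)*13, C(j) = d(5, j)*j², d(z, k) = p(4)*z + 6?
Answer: -135044/4104097 ≈ -0.032905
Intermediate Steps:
d(z, k) = 6 - 2*z (d(z, k) = -2*z + 6 = 6 - 2*z)
C(j) = -4*j² (C(j) = (6 - 2*5)*j² = (6 - 10)*j² = -4*j²)
N = 270088 (N = -(-424)*(-7)²*13 = -(-424)*49*13 = -106*(-196)*13 = 20776*13 = 270088)
N/(-3616529 - 1*4591665) = 270088/(-3616529 - 1*4591665) = 270088/(-3616529 - 4591665) = 270088/(-8208194) = 270088*(-1/8208194) = -135044/4104097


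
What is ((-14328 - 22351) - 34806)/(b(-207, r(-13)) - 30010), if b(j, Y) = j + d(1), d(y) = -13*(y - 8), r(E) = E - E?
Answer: 71485/30126 ≈ 2.3729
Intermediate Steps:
r(E) = 0
d(y) = 104 - 13*y (d(y) = -13*(-8 + y) = 104 - 13*y)
b(j, Y) = 91 + j (b(j, Y) = j + (104 - 13*1) = j + (104 - 13) = j + 91 = 91 + j)
((-14328 - 22351) - 34806)/(b(-207, r(-13)) - 30010) = ((-14328 - 22351) - 34806)/((91 - 207) - 30010) = (-36679 - 34806)/(-116 - 30010) = -71485/(-30126) = -71485*(-1/30126) = 71485/30126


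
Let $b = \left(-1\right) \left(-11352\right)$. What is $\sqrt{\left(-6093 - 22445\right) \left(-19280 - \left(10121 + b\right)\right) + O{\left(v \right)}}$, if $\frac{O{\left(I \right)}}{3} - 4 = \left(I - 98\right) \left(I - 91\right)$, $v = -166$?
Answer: $\sqrt{1163212670} \approx 34106.0$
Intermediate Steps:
$b = 11352$
$O{\left(I \right)} = 12 + 3 \left(-98 + I\right) \left(-91 + I\right)$ ($O{\left(I \right)} = 12 + 3 \left(I - 98\right) \left(I - 91\right) = 12 + 3 \left(-98 + I\right) \left(-91 + I\right)$)
$\sqrt{\left(-6093 - 22445\right) \left(-19280 - \left(10121 + b\right)\right) + O{\left(v \right)}} = \sqrt{\left(-6093 - 22445\right) \left(-19280 - 21473\right) + \left(26766 - -94122 + 3 \left(-166\right)^{2}\right)} = \sqrt{- 28538 \left(-19280 - 21473\right) + \left(26766 + 94122 + 3 \cdot 27556\right)} = \sqrt{- 28538 \left(-19280 - 21473\right) + \left(26766 + 94122 + 82668\right)} = \sqrt{\left(-28538\right) \left(-40753\right) + 203556} = \sqrt{1163009114 + 203556} = \sqrt{1163212670}$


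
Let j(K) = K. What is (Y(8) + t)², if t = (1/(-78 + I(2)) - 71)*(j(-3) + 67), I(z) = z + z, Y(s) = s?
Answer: 28178322496/1369 ≈ 2.0583e+7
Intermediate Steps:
I(z) = 2*z
t = -168160/37 (t = (1/(-78 + 2*2) - 71)*(-3 + 67) = (1/(-78 + 4) - 71)*64 = (1/(-74) - 71)*64 = (-1/74 - 71)*64 = -5255/74*64 = -168160/37 ≈ -4544.9)
(Y(8) + t)² = (8 - 168160/37)² = (-167864/37)² = 28178322496/1369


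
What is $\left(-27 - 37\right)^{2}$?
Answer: $4096$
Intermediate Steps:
$\left(-27 - 37\right)^{2} = \left(-64\right)^{2} = 4096$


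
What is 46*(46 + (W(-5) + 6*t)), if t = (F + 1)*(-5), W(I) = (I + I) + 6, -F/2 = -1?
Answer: -2208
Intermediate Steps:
F = 2 (F = -2*(-1) = 2)
W(I) = 6 + 2*I (W(I) = 2*I + 6 = 6 + 2*I)
t = -15 (t = (2 + 1)*(-5) = 3*(-5) = -15)
46*(46 + (W(-5) + 6*t)) = 46*(46 + ((6 + 2*(-5)) + 6*(-15))) = 46*(46 + ((6 - 10) - 90)) = 46*(46 + (-4 - 90)) = 46*(46 - 94) = 46*(-48) = -2208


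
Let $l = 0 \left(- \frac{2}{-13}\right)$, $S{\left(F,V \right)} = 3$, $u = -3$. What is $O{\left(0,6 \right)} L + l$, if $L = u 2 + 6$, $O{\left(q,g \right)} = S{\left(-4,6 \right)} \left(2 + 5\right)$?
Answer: $0$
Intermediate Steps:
$O{\left(q,g \right)} = 21$ ($O{\left(q,g \right)} = 3 \left(2 + 5\right) = 3 \cdot 7 = 21$)
$l = 0$ ($l = 0 \left(\left(-2\right) \left(- \frac{1}{13}\right)\right) = 0 \cdot \frac{2}{13} = 0$)
$L = 0$ ($L = \left(-3\right) 2 + 6 = -6 + 6 = 0$)
$O{\left(0,6 \right)} L + l = 21 \cdot 0 + 0 = 0 + 0 = 0$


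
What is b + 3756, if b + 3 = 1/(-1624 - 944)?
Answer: 9637703/2568 ≈ 3753.0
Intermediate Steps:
b = -7705/2568 (b = -3 + 1/(-1624 - 944) = -3 + 1/(-2568) = -3 - 1/2568 = -7705/2568 ≈ -3.0004)
b + 3756 = -7705/2568 + 3756 = 9637703/2568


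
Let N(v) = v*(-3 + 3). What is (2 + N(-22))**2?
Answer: 4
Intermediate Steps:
N(v) = 0 (N(v) = v*0 = 0)
(2 + N(-22))**2 = (2 + 0)**2 = 2**2 = 4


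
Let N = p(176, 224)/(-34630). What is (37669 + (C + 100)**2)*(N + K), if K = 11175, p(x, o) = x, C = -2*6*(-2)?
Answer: 2052788847533/3463 ≈ 5.9278e+8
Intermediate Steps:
C = 24 (C = -12*(-2) = 24)
N = -88/17315 (N = 176/(-34630) = 176*(-1/34630) = -88/17315 ≈ -0.0050823)
(37669 + (C + 100)**2)*(N + K) = (37669 + (24 + 100)**2)*(-88/17315 + 11175) = (37669 + 124**2)*(193495037/17315) = (37669 + 15376)*(193495037/17315) = 53045*(193495037/17315) = 2052788847533/3463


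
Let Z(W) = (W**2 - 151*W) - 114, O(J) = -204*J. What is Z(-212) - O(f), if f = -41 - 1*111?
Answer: 45834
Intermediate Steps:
f = -152 (f = -41 - 111 = -152)
Z(W) = -114 + W**2 - 151*W
Z(-212) - O(f) = (-114 + (-212)**2 - 151*(-212)) - (-204)*(-152) = (-114 + 44944 + 32012) - 1*31008 = 76842 - 31008 = 45834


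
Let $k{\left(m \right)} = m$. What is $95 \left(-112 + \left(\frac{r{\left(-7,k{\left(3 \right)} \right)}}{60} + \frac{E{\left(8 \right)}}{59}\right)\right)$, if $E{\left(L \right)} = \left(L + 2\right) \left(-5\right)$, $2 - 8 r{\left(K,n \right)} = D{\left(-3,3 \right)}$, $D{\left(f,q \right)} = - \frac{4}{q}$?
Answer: $- \frac{91075835}{8496} \approx -10720.0$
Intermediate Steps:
$r{\left(K,n \right)} = \frac{5}{12}$ ($r{\left(K,n \right)} = \frac{1}{4} - \frac{\left(-4\right) \frac{1}{3}}{8} = \frac{1}{4} - - \frac{1}{6} = \frac{1}{4} + \frac{1}{6} = \frac{5}{12}$)
$E{\left(L \right)} = -10 - 5 L$ ($E{\left(L \right)} = \left(2 + L\right) \left(-5\right) = -10 - 5 L$)
$95 \left(-112 + \left(\frac{r{\left(-7,k{\left(3 \right)} \right)}}{60} + \frac{E{\left(8 \right)}}{59}\right)\right) = 95 \left(-112 + \left(\frac{5}{12 \cdot 60} + \frac{-10 - 40}{59}\right)\right) = 95 \left(-112 + \left(\frac{5}{12} \cdot \frac{1}{60} + \left(-10 - 40\right) \frac{1}{59}\right)\right) = 95 \left(-112 + \left(\frac{1}{144} - \frac{50}{59}\right)\right) = 95 \left(-112 - \frac{7141}{8496}\right) = 95 \left(- \frac{958693}{8496}\right) = - \frac{91075835}{8496}$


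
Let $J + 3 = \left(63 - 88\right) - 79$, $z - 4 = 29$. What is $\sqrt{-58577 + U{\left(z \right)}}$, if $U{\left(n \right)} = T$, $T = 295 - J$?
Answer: $5 i \sqrt{2327} \approx 241.19 i$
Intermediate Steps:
$z = 33$ ($z = 4 + 29 = 33$)
$J = -107$ ($J = -3 + \left(\left(63 - 88\right) - 79\right) = -3 - 104 = -107$)
$T = 402$ ($T = 295 - -107 = 295 + 107 = 402$)
$U{\left(n \right)} = 402$
$\sqrt{-58577 + U{\left(z \right)}} = \sqrt{-58577 + 402} = \sqrt{-58175} = 5 i \sqrt{2327}$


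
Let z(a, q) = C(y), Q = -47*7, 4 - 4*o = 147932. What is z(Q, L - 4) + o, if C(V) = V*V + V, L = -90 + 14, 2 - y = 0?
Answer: -36976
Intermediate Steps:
y = 2 (y = 2 - 1*0 = 2 + 0 = 2)
L = -76
o = -36982 (o = 1 - ¼*147932 = 1 - 36983 = -36982)
C(V) = V + V² (C(V) = V² + V = V + V²)
Q = -329
z(a, q) = 6 (z(a, q) = 2*(1 + 2) = 2*3 = 6)
z(Q, L - 4) + o = 6 - 36982 = -36976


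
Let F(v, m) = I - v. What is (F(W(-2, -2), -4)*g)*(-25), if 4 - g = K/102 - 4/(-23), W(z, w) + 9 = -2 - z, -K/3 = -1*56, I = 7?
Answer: -340800/391 ≈ -871.61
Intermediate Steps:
K = 168 (K = -(-3)*56 = -3*(-56) = 168)
W(z, w) = -11 - z (W(z, w) = -9 + (-2 - z) = -11 - z)
F(v, m) = 7 - v
g = 852/391 (g = 4 - (168/102 - 4/(-23)) = 4 - (168*(1/102) - 4*(-1/23)) = 4 - (28/17 + 4/23) = 4 - 1*712/391 = 4 - 712/391 = 852/391 ≈ 2.1790)
(F(W(-2, -2), -4)*g)*(-25) = ((7 - (-11 - 1*(-2)))*(852/391))*(-25) = ((7 - (-11 + 2))*(852/391))*(-25) = ((7 - 1*(-9))*(852/391))*(-25) = ((7 + 9)*(852/391))*(-25) = (16*(852/391))*(-25) = (13632/391)*(-25) = -340800/391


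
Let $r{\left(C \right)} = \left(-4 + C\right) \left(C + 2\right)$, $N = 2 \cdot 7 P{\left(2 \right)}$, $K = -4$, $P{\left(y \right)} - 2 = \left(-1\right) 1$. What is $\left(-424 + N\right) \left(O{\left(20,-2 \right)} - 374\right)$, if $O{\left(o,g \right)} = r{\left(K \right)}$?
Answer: $146780$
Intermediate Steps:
$P{\left(y \right)} = 1$ ($P{\left(y \right)} = 2 - 1 = 1$)
$N = 14$ ($N = 2 \cdot 7 \cdot 1 = 14 \cdot 1 = 14$)
$r{\left(C \right)} = \left(-4 + C\right) \left(2 + C\right)$
$O{\left(o,g \right)} = 16$ ($O{\left(o,g \right)} = -8 + \left(-4\right)^{2} - -8 = -8 + 16 + 8 = 16$)
$\left(-424 + N\right) \left(O{\left(20,-2 \right)} - 374\right) = \left(-424 + 14\right) \left(16 - 374\right) = \left(-410\right) \left(-358\right) = 146780$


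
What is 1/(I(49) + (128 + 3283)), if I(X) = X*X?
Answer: 1/5812 ≈ 0.00017206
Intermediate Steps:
I(X) = X²
1/(I(49) + (128 + 3283)) = 1/(49² + (128 + 3283)) = 1/(2401 + 3411) = 1/5812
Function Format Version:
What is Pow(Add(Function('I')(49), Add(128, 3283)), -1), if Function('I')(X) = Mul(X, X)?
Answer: Rational(1, 5812) ≈ 0.00017206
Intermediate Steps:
Function('I')(X) = Pow(X, 2)
Pow(Add(Function('I')(49), Add(128, 3283)), -1) = Pow(Add(Pow(49, 2), Add(128, 3283)), -1) = Pow(Add(2401, 3411), -1) = Pow(5812, -1) = Rational(1, 5812)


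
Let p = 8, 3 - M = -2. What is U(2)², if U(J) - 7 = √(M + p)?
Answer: (7 + √13)² ≈ 112.48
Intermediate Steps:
M = 5 (M = 3 - 1*(-2) = 3 + 2 = 5)
U(J) = 7 + √13 (U(J) = 7 + √(5 + 8) = 7 + √13)
U(2)² = (7 + √13)²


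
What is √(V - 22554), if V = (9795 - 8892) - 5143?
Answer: I*√26794 ≈ 163.69*I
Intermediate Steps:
V = -4240 (V = 903 - 5143 = -4240)
√(V - 22554) = √(-4240 - 22554) = √(-26794) = I*√26794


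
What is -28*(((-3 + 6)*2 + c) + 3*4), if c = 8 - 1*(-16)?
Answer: -1176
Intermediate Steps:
c = 24 (c = 8 + 16 = 24)
-28*(((-3 + 6)*2 + c) + 3*4) = -28*(((-3 + 6)*2 + 24) + 3*4) = -28*((3*2 + 24) + 12) = -28*((6 + 24) + 12) = -28*(30 + 12) = -28*42 = -1176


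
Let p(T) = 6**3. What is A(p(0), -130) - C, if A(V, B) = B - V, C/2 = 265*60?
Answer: -32146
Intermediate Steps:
C = 31800 (C = 2*(265*60) = 2*15900 = 31800)
p(T) = 216
A(p(0), -130) - C = (-130 - 1*216) - 1*31800 = (-130 - 216) - 31800 = -346 - 31800 = -32146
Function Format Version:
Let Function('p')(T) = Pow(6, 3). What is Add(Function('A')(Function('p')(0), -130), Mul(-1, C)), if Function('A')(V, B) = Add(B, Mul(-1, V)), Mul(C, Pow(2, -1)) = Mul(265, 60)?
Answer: -32146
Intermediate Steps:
C = 31800 (C = Mul(2, Mul(265, 60)) = Mul(2, 15900) = 31800)
Function('p')(T) = 216
Add(Function('A')(Function('p')(0), -130), Mul(-1, C)) = Add(Add(-130, Mul(-1, 216)), Mul(-1, 31800)) = Add(Add(-130, -216), -31800) = Add(-346, -31800) = -32146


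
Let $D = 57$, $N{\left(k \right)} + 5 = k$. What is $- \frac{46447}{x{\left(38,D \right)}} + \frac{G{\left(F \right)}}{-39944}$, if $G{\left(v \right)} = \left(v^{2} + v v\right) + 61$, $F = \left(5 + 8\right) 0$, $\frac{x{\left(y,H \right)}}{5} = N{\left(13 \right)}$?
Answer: $- \frac{28988772}{24965} \approx -1161.2$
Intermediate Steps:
$N{\left(k \right)} = -5 + k$
$x{\left(y,H \right)} = 40$ ($x{\left(y,H \right)} = 5 \left(-5 + 13\right) = 5 \cdot 8 = 40$)
$F = 0$ ($F = 13 \cdot 0 = 0$)
$G{\left(v \right)} = 61 + 2 v^{2}$ ($G{\left(v \right)} = \left(v^{2} + v^{2}\right) + 61 = 2 v^{2} + 61 = 61 + 2 v^{2}$)
$- \frac{46447}{x{\left(38,D \right)}} + \frac{G{\left(F \right)}}{-39944} = - \frac{46447}{40} + \frac{61 + 2 \cdot 0^{2}}{-39944} = \left(-46447\right) \frac{1}{40} + \left(61 + 2 \cdot 0\right) \left(- \frac{1}{39944}\right) = - \frac{46447}{40} + \left(61 + 0\right) \left(- \frac{1}{39944}\right) = - \frac{46447}{40} + 61 \left(- \frac{1}{39944}\right) = - \frac{46447}{40} - \frac{61}{39944} = - \frac{28988772}{24965}$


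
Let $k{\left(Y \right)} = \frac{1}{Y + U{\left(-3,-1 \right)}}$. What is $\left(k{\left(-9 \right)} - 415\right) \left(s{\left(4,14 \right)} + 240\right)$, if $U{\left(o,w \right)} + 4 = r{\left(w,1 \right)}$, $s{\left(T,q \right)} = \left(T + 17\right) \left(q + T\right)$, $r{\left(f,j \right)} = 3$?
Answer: $- \frac{1282659}{5} \approx -2.5653 \cdot 10^{5}$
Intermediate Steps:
$s{\left(T,q \right)} = \left(17 + T\right) \left(T + q\right)$
$U{\left(o,w \right)} = -1$ ($U{\left(o,w \right)} = -4 + 3 = -1$)
$k{\left(Y \right)} = \frac{1}{-1 + Y}$ ($k{\left(Y \right)} = \frac{1}{Y - 1} = \frac{1}{-1 + Y}$)
$\left(k{\left(-9 \right)} - 415\right) \left(s{\left(4,14 \right)} + 240\right) = \left(\frac{1}{-1 - 9} - 415\right) \left(\left(4^{2} + 17 \cdot 4 + 17 \cdot 14 + 4 \cdot 14\right) + 240\right) = \left(\frac{1}{-10} - 415\right) \left(\left(16 + 68 + 238 + 56\right) + 240\right) = \left(- \frac{1}{10} - 415\right) \left(378 + 240\right) = \left(- \frac{4151}{10}\right) 618 = - \frac{1282659}{5}$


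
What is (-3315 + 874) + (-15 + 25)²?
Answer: -2341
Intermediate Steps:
(-3315 + 874) + (-15 + 25)² = -2441 + 10² = -2441 + 100 = -2341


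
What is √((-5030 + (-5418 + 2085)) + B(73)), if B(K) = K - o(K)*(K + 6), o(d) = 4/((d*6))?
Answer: 2*I*√99407823/219 ≈ 91.053*I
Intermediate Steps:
o(d) = 2/(3*d) (o(d) = 4/((6*d)) = 4*(1/(6*d)) = 2/(3*d))
B(K) = K - 2*(6 + K)/(3*K) (B(K) = K - 2/(3*K)*(K + 6) = K - 2/(3*K)*(6 + K) = K - 2*(6 + K)/(3*K))
√((-5030 + (-5418 + 2085)) + B(73)) = √((-5030 + (-5418 + 2085)) + (-⅔ + 73 - 4/73)) = √((-5030 - 3333) + (-⅔ + 73 - 4*1/73)) = √(-8363 + (-⅔ + 73 - 4/73)) = √(-8363 + 15829/219) = √(-1815668/219) = 2*I*√99407823/219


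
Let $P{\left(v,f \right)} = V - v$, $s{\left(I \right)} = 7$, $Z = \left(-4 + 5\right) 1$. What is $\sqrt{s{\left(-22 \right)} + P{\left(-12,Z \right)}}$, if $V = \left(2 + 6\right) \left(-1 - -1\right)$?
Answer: $\sqrt{19} \approx 4.3589$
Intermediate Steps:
$Z = 1$ ($Z = 1 \cdot 1 = 1$)
$V = 0$ ($V = 8 \left(-1 + 1\right) = 8 \cdot 0 = 0$)
$P{\left(v,f \right)} = - v$ ($P{\left(v,f \right)} = 0 - v = - v$)
$\sqrt{s{\left(-22 \right)} + P{\left(-12,Z \right)}} = \sqrt{7 - -12} = \sqrt{7 + 12} = \sqrt{19}$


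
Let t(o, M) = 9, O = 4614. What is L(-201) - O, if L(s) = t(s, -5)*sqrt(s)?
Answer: -4614 + 9*I*sqrt(201) ≈ -4614.0 + 127.6*I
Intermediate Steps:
L(s) = 9*sqrt(s)
L(-201) - O = 9*sqrt(-201) - 1*4614 = 9*(I*sqrt(201)) - 4614 = 9*I*sqrt(201) - 4614 = -4614 + 9*I*sqrt(201)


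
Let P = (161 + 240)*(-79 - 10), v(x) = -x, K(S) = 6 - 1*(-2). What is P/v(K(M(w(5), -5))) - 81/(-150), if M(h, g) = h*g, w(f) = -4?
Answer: 892333/200 ≈ 4461.7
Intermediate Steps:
M(h, g) = g*h
K(S) = 8 (K(S) = 6 + 2 = 8)
P = -35689 (P = 401*(-89) = -35689)
P/v(K(M(w(5), -5))) - 81/(-150) = -35689/((-1*8)) - 81/(-150) = -35689/(-8) - 81*(-1/150) = -35689*(-1/8) + 27/50 = 35689/8 + 27/50 = 892333/200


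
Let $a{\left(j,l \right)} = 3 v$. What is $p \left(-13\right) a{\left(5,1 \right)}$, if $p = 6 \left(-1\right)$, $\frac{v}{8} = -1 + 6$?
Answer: $9360$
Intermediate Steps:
$v = 40$ ($v = 8 \left(-1 + 6\right) = 8 \cdot 5 = 40$)
$p = -6$
$a{\left(j,l \right)} = 120$ ($a{\left(j,l \right)} = 3 \cdot 40 = 120$)
$p \left(-13\right) a{\left(5,1 \right)} = \left(-6\right) \left(-13\right) 120 = 78 \cdot 120 = 9360$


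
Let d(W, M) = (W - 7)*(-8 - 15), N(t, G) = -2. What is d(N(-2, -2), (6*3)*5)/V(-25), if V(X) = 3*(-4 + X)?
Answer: -69/29 ≈ -2.3793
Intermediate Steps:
V(X) = -12 + 3*X
d(W, M) = 161 - 23*W (d(W, M) = (-7 + W)*(-23) = 161 - 23*W)
d(N(-2, -2), (6*3)*5)/V(-25) = (161 - 23*(-2))/(-12 + 3*(-25)) = (161 + 46)/(-12 - 75) = 207/(-87) = 207*(-1/87) = -69/29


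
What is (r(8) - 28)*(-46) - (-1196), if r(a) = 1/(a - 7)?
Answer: 2438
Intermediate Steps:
r(a) = 1/(-7 + a)
(r(8) - 28)*(-46) - (-1196) = (1/(-7 + 8) - 28)*(-46) - (-1196) = (1/1 - 28)*(-46) - 1*(-1196) = (1 - 28)*(-46) + 1196 = -27*(-46) + 1196 = 1242 + 1196 = 2438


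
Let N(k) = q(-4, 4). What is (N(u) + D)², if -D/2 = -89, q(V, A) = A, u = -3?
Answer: 33124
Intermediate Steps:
N(k) = 4
D = 178 (D = -2*(-89) = 178)
(N(u) + D)² = (4 + 178)² = 182² = 33124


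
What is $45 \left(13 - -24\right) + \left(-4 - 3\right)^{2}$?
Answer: $1714$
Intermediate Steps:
$45 \left(13 - -24\right) + \left(-4 - 3\right)^{2} = 45 \left(13 + 24\right) + \left(-7\right)^{2} = 45 \cdot 37 + 49 = 1665 + 49 = 1714$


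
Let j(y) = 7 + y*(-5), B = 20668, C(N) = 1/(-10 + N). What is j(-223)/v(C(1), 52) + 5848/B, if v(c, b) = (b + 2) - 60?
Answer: -964767/5167 ≈ -186.72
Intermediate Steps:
v(c, b) = -58 + b (v(c, b) = (2 + b) - 60 = -58 + b)
j(y) = 7 - 5*y
j(-223)/v(C(1), 52) + 5848/B = (7 - 5*(-223))/(-58 + 52) + 5848/20668 = (7 + 1115)/(-6) + 5848*(1/20668) = 1122*(-1/6) + 1462/5167 = -187 + 1462/5167 = -964767/5167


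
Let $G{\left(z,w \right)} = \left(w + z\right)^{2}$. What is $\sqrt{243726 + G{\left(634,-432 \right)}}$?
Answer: $\sqrt{284530} \approx 533.41$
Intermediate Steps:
$\sqrt{243726 + G{\left(634,-432 \right)}} = \sqrt{243726 + \left(-432 + 634\right)^{2}} = \sqrt{243726 + 202^{2}} = \sqrt{243726 + 40804} = \sqrt{284530}$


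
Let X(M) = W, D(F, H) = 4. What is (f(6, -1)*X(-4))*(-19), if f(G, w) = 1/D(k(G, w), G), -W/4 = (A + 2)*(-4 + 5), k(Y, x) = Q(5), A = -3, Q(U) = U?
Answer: -19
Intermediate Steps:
k(Y, x) = 5
W = 4 (W = -4*(-3 + 2)*(-4 + 5) = -(-4) = -4*(-1) = 4)
X(M) = 4
f(G, w) = 1/4
(f(6, -1)*X(-4))*(-19) = ((1/4)*4)*(-19) = 1*(-19) = -19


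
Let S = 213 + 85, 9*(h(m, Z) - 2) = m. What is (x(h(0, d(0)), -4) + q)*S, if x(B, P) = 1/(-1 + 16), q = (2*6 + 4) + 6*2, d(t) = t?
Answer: 125458/15 ≈ 8363.9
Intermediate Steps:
h(m, Z) = 2 + m/9
q = 28 (q = (12 + 4) + 12 = 16 + 12 = 28)
x(B, P) = 1/15
S = 298
(x(h(0, d(0)), -4) + q)*S = (1/15 + 28)*298 = (421/15)*298 = 125458/15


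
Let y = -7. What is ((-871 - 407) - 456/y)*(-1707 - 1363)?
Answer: 26064300/7 ≈ 3.7235e+6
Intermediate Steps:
((-871 - 407) - 456/y)*(-1707 - 1363) = ((-871 - 407) - 456/(-7))*(-1707 - 1363) = (-1278 - 456*(-1)/7)*(-3070) = (-1278 - 38*(-12/7))*(-3070) = (-1278 + 456/7)*(-3070) = -8490/7*(-3070) = 26064300/7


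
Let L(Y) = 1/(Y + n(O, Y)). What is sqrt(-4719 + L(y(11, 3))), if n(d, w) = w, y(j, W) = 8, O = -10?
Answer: I*sqrt(75503)/4 ≈ 68.695*I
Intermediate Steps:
L(Y) = 1/(2*Y) (L(Y) = 1/(Y + Y) = 1/(2*Y))
sqrt(-4719 + L(y(11, 3))) = sqrt(-4719 + (1/2)/8) = sqrt(-4719 + (1/2)*(1/8)) = sqrt(-4719 + 1/16) = sqrt(-75503/16) = I*sqrt(75503)/4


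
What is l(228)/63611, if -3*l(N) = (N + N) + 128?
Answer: -584/190833 ≈ -0.0030603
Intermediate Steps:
l(N) = -128/3 - 2*N/3 (l(N) = -((N + N) + 128)/3 = -(2*N + 128)/3 = -(128 + 2*N)/3 = -128/3 - 2*N/3)
l(228)/63611 = (-128/3 - ⅔*228)/63611 = (-128/3 - 152)*(1/63611) = -584/3*1/63611 = -584/190833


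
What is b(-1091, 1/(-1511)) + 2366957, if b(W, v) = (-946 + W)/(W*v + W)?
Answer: 3899351709277/1647410 ≈ 2.3670e+6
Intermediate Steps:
b(W, v) = (-946 + W)/(W + W*v)
b(-1091, 1/(-1511)) + 2366957 = (-946 - 1091)/((-1091)*(1 + 1/(-1511))) + 2366957 = -1/1091*(-2037)/(1 - 1/1511) + 2366957 = -1/1091*(-2037)/1510/1511 + 2366957 = -1/1091*1511/1510*(-2037) + 2366957 = 3077907/1647410 + 2366957 = 3899351709277/1647410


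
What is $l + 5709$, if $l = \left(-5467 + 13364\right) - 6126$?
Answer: $7480$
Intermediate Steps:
$l = 1771$ ($l = 7897 - 6126 = 1771$)
$l + 5709 = 1771 + 5709 = 7480$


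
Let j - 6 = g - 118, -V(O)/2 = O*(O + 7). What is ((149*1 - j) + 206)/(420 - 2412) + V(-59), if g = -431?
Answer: -6111905/996 ≈ -6136.5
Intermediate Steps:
V(O) = -2*O*(7 + O) (V(O) = -2*O*(O + 7) = -2*O*(7 + O))
j = -543 (j = 6 + (-431 - 118) = 6 - 549 = -543)
((149*1 - j) + 206)/(420 - 2412) + V(-59) = ((149*1 - 1*(-543)) + 206)/(420 - 2412) - 2*(-59)*(7 - 59) = ((149 + 543) + 206)/(-1992) - 2*(-59)*(-52) = (692 + 206)*(-1/1992) - 6136 = 898*(-1/1992) - 6136 = -449/996 - 6136 = -6111905/996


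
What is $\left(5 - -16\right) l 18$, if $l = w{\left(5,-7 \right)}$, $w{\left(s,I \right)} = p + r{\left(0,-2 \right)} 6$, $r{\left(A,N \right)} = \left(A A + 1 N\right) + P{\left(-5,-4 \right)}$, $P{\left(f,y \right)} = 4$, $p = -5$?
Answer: $2646$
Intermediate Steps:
$r{\left(A,N \right)} = 4 + N + A^{2}$ ($r{\left(A,N \right)} = \left(A A + 1 N\right) + 4 = \left(A^{2} + N\right) + 4 = \left(N + A^{2}\right) + 4 = 4 + N + A^{2}$)
$w{\left(s,I \right)} = 7$ ($w{\left(s,I \right)} = -5 + \left(4 - 2 + 0^{2}\right) 6 = -5 + \left(4 - 2 + 0\right) 6 = -5 + 2 \cdot 6 = -5 + 12 = 7$)
$l = 7$
$\left(5 - -16\right) l 18 = \left(5 - -16\right) 7 \cdot 18 = \left(5 + 16\right) 7 \cdot 18 = 21 \cdot 7 \cdot 18 = 147 \cdot 18 = 2646$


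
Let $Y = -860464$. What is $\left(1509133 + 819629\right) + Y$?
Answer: $1468298$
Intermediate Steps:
$\left(1509133 + 819629\right) + Y = \left(1509133 + 819629\right) - 860464 = 2328762 - 860464 = 1468298$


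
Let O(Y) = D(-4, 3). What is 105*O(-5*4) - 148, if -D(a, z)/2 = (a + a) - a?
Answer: 692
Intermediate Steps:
D(a, z) = -2*a (D(a, z) = -2*((a + a) - a) = -2*(2*a - a) = -2*a)
O(Y) = 8 (O(Y) = -2*(-4) = 8)
105*O(-5*4) - 148 = 105*8 - 148 = 840 - 148 = 692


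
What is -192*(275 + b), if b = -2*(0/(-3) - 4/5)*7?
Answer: -274752/5 ≈ -54950.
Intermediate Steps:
b = 56/5 (b = -2*(0*(-⅓) - 4*⅕)*7 = -2*(0 - ⅘)*7 = -2*(-⅘)*7 = (8/5)*7 = 56/5 ≈ 11.200)
-192*(275 + b) = -192*(275 + 56/5) = -192*1431/5 = -274752/5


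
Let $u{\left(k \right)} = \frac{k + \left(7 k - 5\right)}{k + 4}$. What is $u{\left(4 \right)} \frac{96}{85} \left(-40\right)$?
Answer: $- \frac{2592}{17} \approx -152.47$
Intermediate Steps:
$u{\left(k \right)} = \frac{-5 + 8 k}{4 + k}$ ($u{\left(k \right)} = \frac{k + \left(-5 + 7 k\right)}{4 + k} = \frac{-5 + 8 k}{4 + k}$)
$u{\left(4 \right)} \frac{96}{85} \left(-40\right) = \frac{-5 + 8 \cdot 4}{4 + 4} \cdot \frac{96}{85} \left(-40\right) = \frac{-5 + 32}{8} \cdot 96 \cdot \frac{1}{85} \left(-40\right) = \frac{1}{8} \cdot 27 \cdot \frac{96}{85} \left(-40\right) = \frac{27}{8} \cdot \frac{96}{85} \left(-40\right) = \frac{324}{85} \left(-40\right) = - \frac{2592}{17}$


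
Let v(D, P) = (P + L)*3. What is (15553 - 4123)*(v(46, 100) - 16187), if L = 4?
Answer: -181451250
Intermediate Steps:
v(D, P) = 12 + 3*P (v(D, P) = (P + 4)*3 = (4 + P)*3 = 12 + 3*P)
(15553 - 4123)*(v(46, 100) - 16187) = (15553 - 4123)*((12 + 3*100) - 16187) = 11430*((12 + 300) - 16187) = 11430*(312 - 16187) = 11430*(-15875) = -181451250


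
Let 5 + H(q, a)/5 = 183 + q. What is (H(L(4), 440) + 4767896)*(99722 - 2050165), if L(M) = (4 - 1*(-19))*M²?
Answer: -9304834087318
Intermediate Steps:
L(M) = 23*M² (L(M) = (4 + 19)*M² = 23*M²)
H(q, a) = 890 + 5*q (H(q, a) = -25 + 5*(183 + q) = -25 + (915 + 5*q) = 890 + 5*q)
(H(L(4), 440) + 4767896)*(99722 - 2050165) = ((890 + 5*(23*4²)) + 4767896)*(99722 - 2050165) = ((890 + 5*(23*16)) + 4767896)*(-1950443) = ((890 + 5*368) + 4767896)*(-1950443) = ((890 + 1840) + 4767896)*(-1950443) = (2730 + 4767896)*(-1950443) = 4770626*(-1950443) = -9304834087318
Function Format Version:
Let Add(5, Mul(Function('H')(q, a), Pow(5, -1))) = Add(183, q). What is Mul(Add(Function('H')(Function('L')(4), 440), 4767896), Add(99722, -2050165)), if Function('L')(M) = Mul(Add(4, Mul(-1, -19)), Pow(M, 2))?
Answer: -9304834087318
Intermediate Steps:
Function('L')(M) = Mul(23, Pow(M, 2)) (Function('L')(M) = Mul(Add(4, 19), Pow(M, 2)) = Mul(23, Pow(M, 2)))
Function('H')(q, a) = Add(890, Mul(5, q)) (Function('H')(q, a) = Add(-25, Mul(5, Add(183, q))) = Add(-25, Add(915, Mul(5, q))) = Add(890, Mul(5, q)))
Mul(Add(Function('H')(Function('L')(4), 440), 4767896), Add(99722, -2050165)) = Mul(Add(Add(890, Mul(5, Mul(23, Pow(4, 2)))), 4767896), Add(99722, -2050165)) = Mul(Add(Add(890, Mul(5, Mul(23, 16))), 4767896), -1950443) = Mul(Add(Add(890, Mul(5, 368)), 4767896), -1950443) = Mul(Add(Add(890, 1840), 4767896), -1950443) = Mul(Add(2730, 4767896), -1950443) = Mul(4770626, -1950443) = -9304834087318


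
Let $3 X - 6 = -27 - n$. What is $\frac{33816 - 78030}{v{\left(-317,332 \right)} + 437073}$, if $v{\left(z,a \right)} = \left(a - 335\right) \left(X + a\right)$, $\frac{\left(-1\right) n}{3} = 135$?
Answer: $- \frac{14738}{145231} \approx -0.10148$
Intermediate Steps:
$n = -405$ ($n = \left(-3\right) 135 = -405$)
$X = 128$ ($X = 2 + \frac{-27 - -405}{3} = 2 + \frac{-27 + 405}{3} = 2 + \frac{1}{3} \cdot 378 = 2 + 126 = 128$)
$v{\left(z,a \right)} = \left(-335 + a\right) \left(128 + a\right)$ ($v{\left(z,a \right)} = \left(a - 335\right) \left(128 + a\right) = \left(-335 + a\right) \left(128 + a\right)$)
$\frac{33816 - 78030}{v{\left(-317,332 \right)} + 437073} = \frac{33816 - 78030}{\left(-42880 + 332^{2} - 68724\right) + 437073} = - \frac{44214}{\left(-42880 + 110224 - 68724\right) + 437073} = - \frac{44214}{-1380 + 437073} = - \frac{44214}{435693} = \left(-44214\right) \frac{1}{435693} = - \frac{14738}{145231}$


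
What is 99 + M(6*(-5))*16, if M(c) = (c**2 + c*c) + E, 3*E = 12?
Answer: 28963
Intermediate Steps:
E = 4 (E = (1/3)*12 = 4)
M(c) = 4 + 2*c**2 (M(c) = (c**2 + c*c) + 4 = (c**2 + c**2) + 4 = 2*c**2 + 4 = 4 + 2*c**2)
99 + M(6*(-5))*16 = 99 + (4 + 2*(6*(-5))**2)*16 = 99 + (4 + 2*(-30)**2)*16 = 99 + (4 + 2*900)*16 = 99 + (4 + 1800)*16 = 99 + 1804*16 = 99 + 28864 = 28963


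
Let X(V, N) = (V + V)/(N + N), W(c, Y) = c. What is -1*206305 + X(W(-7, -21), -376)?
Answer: -77570673/376 ≈ -2.0631e+5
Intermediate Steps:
X(V, N) = V/N (X(V, N) = (2*V)/((2*N)) = (2*V)*(1/(2*N)) = V/N)
-1*206305 + X(W(-7, -21), -376) = -1*206305 - 7/(-376) = -206305 - 7*(-1/376) = -206305 + 7/376 = -77570673/376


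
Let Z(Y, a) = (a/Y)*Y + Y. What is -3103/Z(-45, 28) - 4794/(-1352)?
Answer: 2138377/11492 ≈ 186.08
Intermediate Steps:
Z(Y, a) = Y + a (Z(Y, a) = a + Y = Y + a)
-3103/Z(-45, 28) - 4794/(-1352) = -3103/(-45 + 28) - 4794/(-1352) = -3103/(-17) - 4794*(-1/1352) = -3103*(-1/17) + 2397/676 = 3103/17 + 2397/676 = 2138377/11492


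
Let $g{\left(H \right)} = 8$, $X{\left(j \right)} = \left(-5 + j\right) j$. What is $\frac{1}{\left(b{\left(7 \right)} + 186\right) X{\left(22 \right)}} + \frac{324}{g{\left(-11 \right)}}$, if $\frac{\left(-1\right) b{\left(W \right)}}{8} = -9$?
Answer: $\frac{3907927}{96492} \approx 40.5$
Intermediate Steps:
$X{\left(j \right)} = j \left(-5 + j\right)$
$b{\left(W \right)} = 72$ ($b{\left(W \right)} = \left(-8\right) \left(-9\right) = 72$)
$\frac{1}{\left(b{\left(7 \right)} + 186\right) X{\left(22 \right)}} + \frac{324}{g{\left(-11 \right)}} = \frac{1}{\left(72 + 186\right) 22 \left(-5 + 22\right)} + \frac{324}{8} = \frac{1}{258 \cdot 22 \cdot 17} + 324 \cdot \frac{1}{8} = \frac{1}{258 \cdot 374} + \frac{81}{2} = \frac{1}{258} \cdot \frac{1}{374} + \frac{81}{2} = \frac{1}{96492} + \frac{81}{2} = \frac{3907927}{96492}$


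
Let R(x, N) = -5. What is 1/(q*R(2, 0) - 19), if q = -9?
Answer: 1/26 ≈ 0.038462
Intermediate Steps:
1/(q*R(2, 0) - 19) = 1/(-9*(-5) - 19) = 1/(45 - 19) = 1/26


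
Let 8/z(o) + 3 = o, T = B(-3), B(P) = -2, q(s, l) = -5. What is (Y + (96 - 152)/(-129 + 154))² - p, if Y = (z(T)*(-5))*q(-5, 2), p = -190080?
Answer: 119915136/625 ≈ 1.9186e+5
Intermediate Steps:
T = -2
z(o) = 8/(-3 + o)
Y = -40 (Y = ((8/(-3 - 2))*(-5))*(-5) = ((8/(-5))*(-5))*(-5) = ((8*(-⅕))*(-5))*(-5) = -8/5*(-5)*(-5) = 8*(-5) = -40)
(Y + (96 - 152)/(-129 + 154))² - p = (-40 + (96 - 152)/(-129 + 154))² - 1*(-190080) = (-40 - 56/25)² + 190080 = (-1056/25)² + 190080 = 1115136/625 + 190080 = 119915136/625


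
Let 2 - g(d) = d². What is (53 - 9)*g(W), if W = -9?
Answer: -3476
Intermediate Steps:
g(d) = 2 - d²
(53 - 9)*g(W) = (53 - 9)*(2 - 1*(-9)²) = 44*(2 - 1*81) = 44*(2 - 81) = 44*(-79) = -3476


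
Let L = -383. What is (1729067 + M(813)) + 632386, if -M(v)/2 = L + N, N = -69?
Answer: 2362357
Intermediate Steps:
M(v) = 904 (M(v) = -2*(-383 - 69) = -2*(-452) = 904)
(1729067 + M(813)) + 632386 = (1729067 + 904) + 632386 = 1729971 + 632386 = 2362357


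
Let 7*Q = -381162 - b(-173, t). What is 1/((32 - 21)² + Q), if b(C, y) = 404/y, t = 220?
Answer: -385/20917426 ≈ -1.8406e-5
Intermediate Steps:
Q = -20964011/385 (Q = (-381162 - 404/220)/7 = (-381162 - 1*101/55)/7 = (-381162 - 101/55)/7 = (⅐)*(-20964011/55) = -20964011/385 ≈ -54452.)
1/((32 - 21)² + Q) = 1/((32 - 21)² - 20964011/385) = 1/(11² - 20964011/385) = 1/(121 - 20964011/385) = 1/(-20917426/385) = -385/20917426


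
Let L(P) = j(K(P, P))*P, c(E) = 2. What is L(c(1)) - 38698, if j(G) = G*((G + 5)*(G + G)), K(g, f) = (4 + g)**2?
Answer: 173846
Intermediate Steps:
j(G) = 2*G**2*(5 + G) (j(G) = G*((5 + G)*(2*G)) = G*(2*G*(5 + G)) = 2*G**2*(5 + G))
L(P) = 2*P*(4 + P)**4*(5 + (4 + P)**2) (L(P) = (2*((4 + P)**2)**2*(5 + (4 + P)**2))*P = (2*(4 + P)**4*(5 + (4 + P)**2))*P = 2*P*(4 + P)**4*(5 + (4 + P)**2))
L(c(1)) - 38698 = 2*2*(4 + 2)**4*(5 + (4 + 2)**2) - 38698 = 2*2*6**4*(5 + 6**2) - 38698 = 2*2*1296*(5 + 36) - 38698 = 2*2*1296*41 - 38698 = 212544 - 38698 = 173846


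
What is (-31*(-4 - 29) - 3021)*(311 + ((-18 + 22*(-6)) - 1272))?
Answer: 2219778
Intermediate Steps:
(-31*(-4 - 29) - 3021)*(311 + ((-18 + 22*(-6)) - 1272)) = (-31*(-33) - 3021)*(311 + ((-18 - 132) - 1272)) = (1023 - 3021)*(311 + (-150 - 1272)) = -1998*(311 - 1422) = -1998*(-1111) = 2219778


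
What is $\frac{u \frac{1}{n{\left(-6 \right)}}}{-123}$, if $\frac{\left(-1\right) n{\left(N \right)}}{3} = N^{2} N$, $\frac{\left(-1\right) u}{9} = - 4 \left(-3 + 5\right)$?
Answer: $- \frac{1}{1107} \approx -0.00090334$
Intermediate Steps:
$u = 72$ ($u = - 9 \left(- 4 \left(-3 + 5\right)\right) = - 9 \left(\left(-4\right) 2\right) = \left(-9\right) \left(-8\right) = 72$)
$n{\left(N \right)} = - 3 N^{3}$ ($n{\left(N \right)} = - 3 N^{2} N = - 3 N^{3}$)
$\frac{u \frac{1}{n{\left(-6 \right)}}}{-123} = \frac{72 \frac{1}{\left(-3\right) \left(-6\right)^{3}}}{-123} = - \frac{72 \frac{1}{\left(-3\right) \left(-216\right)}}{123} = - \frac{72 \cdot \frac{1}{648}}{123} = \left(- \frac{1}{123}\right) \frac{1}{9} = - \frac{1}{1107}$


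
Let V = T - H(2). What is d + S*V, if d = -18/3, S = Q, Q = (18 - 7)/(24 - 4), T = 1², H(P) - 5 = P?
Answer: -93/10 ≈ -9.3000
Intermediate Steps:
H(P) = 5 + P
T = 1
Q = 11/20 ≈ 0.55000
V = -6 (V = 1 - (5 + 2) = 1 - 1*7 = 1 - 7 = -6)
S = 11/20 ≈ 0.55000
d = -6 (d = -18*⅓ = -6)
d + S*V = -6 + (11/20)*(-6) = -6 - 33/10 = -93/10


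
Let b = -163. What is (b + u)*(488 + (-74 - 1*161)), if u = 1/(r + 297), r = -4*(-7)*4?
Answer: -16866498/409 ≈ -41238.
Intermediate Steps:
r = 112 (r = 28*4 = 112)
u = 1/409 (u = 1/(112 + 297) = 1/409 ≈ 0.0024450)
(b + u)*(488 + (-74 - 1*161)) = (-163 + 1/409)*(488 + (-74 - 1*161)) = -66666*(488 + (-74 - 161))/409 = -66666*(488 - 235)/409 = -66666/409*253 = -16866498/409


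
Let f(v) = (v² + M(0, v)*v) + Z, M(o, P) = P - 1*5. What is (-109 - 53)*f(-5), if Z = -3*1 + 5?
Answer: -12474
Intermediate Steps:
M(o, P) = -5 + P (M(o, P) = P - 5 = -5 + P)
Z = 2 (Z = -3 + 5 = 2)
f(v) = 2 + v² + v*(-5 + v) (f(v) = (v² + (-5 + v)*v) + 2 = (v² + v*(-5 + v)) + 2 = 2 + v² + v*(-5 + v))
(-109 - 53)*f(-5) = (-109 - 53)*(2 + (-5)² - 5*(-5 - 5)) = -162*(2 + 25 - 5*(-10)) = -162*(2 + 25 + 50) = -162*77 = -12474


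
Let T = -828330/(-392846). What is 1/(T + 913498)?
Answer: 196423/179432431819 ≈ 1.0947e-6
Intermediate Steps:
T = 414165/196423 (T = -828330*(-1/392846) = 414165/196423 ≈ 2.1085)
1/(T + 913498) = 1/(414165/196423 + 913498) = 1/(179432431819/196423) = 196423/179432431819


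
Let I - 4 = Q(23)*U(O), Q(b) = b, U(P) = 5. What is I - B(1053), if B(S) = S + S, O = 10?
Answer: -1987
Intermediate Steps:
B(S) = 2*S
I = 119 (I = 4 + 23*5 = 4 + 115 = 119)
I - B(1053) = 119 - 2*1053 = 119 - 1*2106 = 119 - 2106 = -1987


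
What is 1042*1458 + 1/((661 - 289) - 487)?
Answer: 174712139/115 ≈ 1.5192e+6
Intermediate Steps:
1042*1458 + 1/((661 - 289) - 487) = 1519236 + 1/(372 - 487) = 1519236 + 1/(-115) = 1519236 - 1/115 = 174712139/115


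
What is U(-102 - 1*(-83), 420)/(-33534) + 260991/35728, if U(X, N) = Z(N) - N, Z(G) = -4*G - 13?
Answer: 4413782729/599051376 ≈ 7.3680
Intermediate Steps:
Z(G) = -13 - 4*G
U(X, N) = -13 - 5*N (U(X, N) = (-13 - 4*N) - N = -13 - 5*N)
U(-102 - 1*(-83), 420)/(-33534) + 260991/35728 = (-13 - 5*420)/(-33534) + 260991/35728 = (-13 - 2100)*(-1/33534) + 260991*(1/35728) = -2113*(-1/33534) + 260991/35728 = 2113/33534 + 260991/35728 = 4413782729/599051376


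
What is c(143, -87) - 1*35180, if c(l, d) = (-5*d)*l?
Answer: 27025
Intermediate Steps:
c(l, d) = -5*d*l
c(143, -87) - 1*35180 = -5*(-87)*143 - 1*35180 = 62205 - 35180 = 27025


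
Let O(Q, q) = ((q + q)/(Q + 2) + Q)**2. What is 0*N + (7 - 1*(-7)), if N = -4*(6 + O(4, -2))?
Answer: 14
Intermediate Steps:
O(Q, q) = (Q + 2*q/(2 + Q))**2 (O(Q, q) = ((2*q)/(2 + Q) + Q)**2 = (2*q/(2 + Q) + Q)**2 = (Q + 2*q/(2 + Q))**2)
N = -616/9 (N = -4*(6 + (4**2 + 2*4 + 2*(-2))**2/(2 + 4)**2) = -4*(6 + (16 + 8 - 4)**2/6**2) = -4*(6 + (1/36)*20**2) = -4*(6 + (1/36)*400) = -4*(6 + 100/9) = -4*154/9 = -616/9 ≈ -68.444)
0*N + (7 - 1*(-7)) = 0*(-616/9) + (7 - 1*(-7)) = 0 + (7 + 7) = 0 + 14 = 14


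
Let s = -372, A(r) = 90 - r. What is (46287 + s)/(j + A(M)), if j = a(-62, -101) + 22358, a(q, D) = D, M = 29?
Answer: 45915/22318 ≈ 2.0573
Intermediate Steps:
j = 22257 (j = -101 + 22358 = 22257)
(46287 + s)/(j + A(M)) = (46287 - 372)/(22257 + (90 - 1*29)) = 45915/(22257 + (90 - 29)) = 45915/(22257 + 61) = 45915/22318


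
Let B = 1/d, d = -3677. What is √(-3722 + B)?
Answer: I*√50322668215/3677 ≈ 61.008*I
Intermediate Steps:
B = -1/3677 (B = 1/(-3677) = -1/3677 ≈ -0.00027196)
√(-3722 + B) = √(-3722 - 1/3677) = √(-13685795/3677) = I*√50322668215/3677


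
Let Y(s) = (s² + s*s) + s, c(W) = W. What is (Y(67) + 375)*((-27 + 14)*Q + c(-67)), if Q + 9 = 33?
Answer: -3570180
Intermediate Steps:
Q = 24 (Q = -9 + 33 = 24)
Y(s) = s + 2*s² (Y(s) = (s² + s²) + s = 2*s² + s = s + 2*s²)
(Y(67) + 375)*((-27 + 14)*Q + c(-67)) = (67*(1 + 2*67) + 375)*((-27 + 14)*24 - 67) = (67*(1 + 134) + 375)*(-13*24 - 67) = (67*135 + 375)*(-312 - 67) = (9045 + 375)*(-379) = 9420*(-379) = -3570180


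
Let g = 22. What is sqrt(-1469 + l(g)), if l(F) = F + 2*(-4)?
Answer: I*sqrt(1455) ≈ 38.144*I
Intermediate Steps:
l(F) = -8 + F (l(F) = F - 8 = -8 + F)
sqrt(-1469 + l(g)) = sqrt(-1469 + (-8 + 22)) = sqrt(-1469 + 14) = sqrt(-1455) = I*sqrt(1455)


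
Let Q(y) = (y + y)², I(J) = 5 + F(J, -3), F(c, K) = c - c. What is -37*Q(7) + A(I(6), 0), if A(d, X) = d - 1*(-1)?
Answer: -7246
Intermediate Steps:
F(c, K) = 0
I(J) = 5 (I(J) = 5 + 0 = 5)
A(d, X) = 1 + d (A(d, X) = d + 1 = 1 + d)
Q(y) = 4*y² (Q(y) = (2*y)² = 4*y²)
-37*Q(7) + A(I(6), 0) = -148*7² + (1 + 5) = -148*49 + 6 = -37*196 + 6 = -7252 + 6 = -7246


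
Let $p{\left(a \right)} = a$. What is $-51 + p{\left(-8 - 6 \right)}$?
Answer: $-65$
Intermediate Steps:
$-51 + p{\left(-8 - 6 \right)} = -51 - 14 = -65$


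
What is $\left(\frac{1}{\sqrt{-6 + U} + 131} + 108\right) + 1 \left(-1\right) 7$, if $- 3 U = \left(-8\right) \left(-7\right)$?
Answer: $\frac{5207650}{51557} - \frac{i \sqrt{222}}{51557} \approx 101.01 - 0.00028899 i$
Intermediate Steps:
$U = - \frac{56}{3}$ ($U = - \frac{\left(-8\right) \left(-7\right)}{3} = \left(- \frac{1}{3}\right) 56 = - \frac{56}{3} \approx -18.667$)
$\left(\frac{1}{\sqrt{-6 + U} + 131} + 108\right) + 1 \left(-1\right) 7 = \left(\frac{1}{\sqrt{-6 - \frac{56}{3}} + 131} + 108\right) + 1 \left(-1\right) 7 = \left(\frac{1}{\sqrt{- \frac{74}{3}} + 131} + 108\right) - 7 = \left(\frac{1}{\frac{i \sqrt{222}}{3} + 131} + 108\right) - 7 = \left(\frac{1}{131 + \frac{i \sqrt{222}}{3}} + 108\right) - 7 = \left(108 + \frac{1}{131 + \frac{i \sqrt{222}}{3}}\right) - 7 = 101 + \frac{1}{131 + \frac{i \sqrt{222}}{3}}$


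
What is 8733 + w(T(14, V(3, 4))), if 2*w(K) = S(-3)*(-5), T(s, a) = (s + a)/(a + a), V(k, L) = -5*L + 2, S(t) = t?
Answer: 17481/2 ≈ 8740.5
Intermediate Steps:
V(k, L) = 2 - 5*L
T(s, a) = (a + s)/(2*a) (T(s, a) = (a + s)/((2*a)) = (a + s)*(1/(2*a)) = (a + s)/(2*a))
w(K) = 15/2 (w(K) = (-3*(-5))/2 = (1/2)*15 = 15/2)
8733 + w(T(14, V(3, 4))) = 8733 + 15/2 = 17481/2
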